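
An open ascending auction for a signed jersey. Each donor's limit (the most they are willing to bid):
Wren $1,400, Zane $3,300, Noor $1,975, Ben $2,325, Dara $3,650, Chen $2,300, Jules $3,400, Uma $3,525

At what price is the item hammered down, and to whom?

Limits in order: 3,650 (Dara) > 3,525 (Uma) > 3,400 (Jules) > 3,300 (Zane) > 2,325 (Ben) > 2,300 (Chen) > …
Bidding ends when Uma exits at $3,525; Dara takes it.

Dara wins at $3,525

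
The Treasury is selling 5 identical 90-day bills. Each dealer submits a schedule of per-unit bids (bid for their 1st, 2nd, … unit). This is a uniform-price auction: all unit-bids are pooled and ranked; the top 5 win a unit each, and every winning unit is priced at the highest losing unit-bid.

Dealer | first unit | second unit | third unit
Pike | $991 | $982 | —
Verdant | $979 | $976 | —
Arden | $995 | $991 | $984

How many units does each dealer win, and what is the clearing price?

Merging the schedules and taking the best 5: 995 (Arden-1), 991 (Pike-1), 991 (Arden-2), 984 (Arden-3), 982 (Pike-2)
Highest rejected unit-bid = $979.
Allocation: Arden 3, Pike 2.

Arden 3, Pike 2; clearing price $979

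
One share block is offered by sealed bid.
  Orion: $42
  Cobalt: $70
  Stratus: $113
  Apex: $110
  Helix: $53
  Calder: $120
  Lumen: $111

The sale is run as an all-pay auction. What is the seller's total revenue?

Total revenue: $619

Bids in order: 120 (Calder) > 113 (Stratus) > 111 (Lumen) > 110 (Apex) > 70 (Cobalt) > 53 (Helix) > …
Every bidder forfeits their bid regardless of winning.
Revenue = 42 + 70 + 113 + 110 + 53 + 120 + 111 = $619.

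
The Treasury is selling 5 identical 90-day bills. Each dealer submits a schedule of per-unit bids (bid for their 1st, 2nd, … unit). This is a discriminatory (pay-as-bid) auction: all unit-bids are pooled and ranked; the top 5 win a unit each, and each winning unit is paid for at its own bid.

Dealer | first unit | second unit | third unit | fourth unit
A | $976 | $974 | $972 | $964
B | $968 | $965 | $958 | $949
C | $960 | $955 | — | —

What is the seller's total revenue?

Total revenue: $4,855

Merging the schedules and taking the best 5: 976 (A-1), 974 (A-2), 972 (A-3), 968 (B-1), 965 (B-2)
Next rejected bid: $964 (not a price — pay-as-bid).
Each winning unit pays its own bid.
Revenue = 976 + 974 + 972 + 968 + 965 = $4,855.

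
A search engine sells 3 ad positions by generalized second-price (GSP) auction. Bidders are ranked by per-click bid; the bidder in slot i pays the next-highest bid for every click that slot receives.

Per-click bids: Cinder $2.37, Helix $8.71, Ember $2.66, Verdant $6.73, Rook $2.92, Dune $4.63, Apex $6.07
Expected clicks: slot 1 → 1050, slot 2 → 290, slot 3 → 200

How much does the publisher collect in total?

Sorting advertisers: $8.71 (Helix) > $6.73 (Verdant) > $6.07 (Apex) > $4.63 (Dune) > …
Slot 1: Helix pays $6.73 × 1050 = $7066.50
Slot 2: Verdant pays $6.07 × 290 = $1760.30
Slot 3: Apex pays $4.63 × 200 = $926.00
Total = $9752.80

Total revenue: $9752.80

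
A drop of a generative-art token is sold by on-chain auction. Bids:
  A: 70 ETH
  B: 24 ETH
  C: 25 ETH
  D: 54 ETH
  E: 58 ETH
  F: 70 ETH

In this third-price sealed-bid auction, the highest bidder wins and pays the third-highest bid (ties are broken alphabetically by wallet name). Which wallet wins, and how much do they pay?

Bids in order: 70 (A) > 70 (F) > 58 (E) > 54 (D) > 25 (C) > 24 (B)
A and F tie at 70 ETH; tie-break gives it to A.
A wins; payment is bid #3 in the ranking = 58 ETH.

A pays 58 ETH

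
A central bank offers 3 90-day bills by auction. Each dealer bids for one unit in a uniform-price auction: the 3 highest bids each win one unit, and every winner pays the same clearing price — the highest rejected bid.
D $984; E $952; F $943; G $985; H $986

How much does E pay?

E pays $0

Ordering the bids: 986 (H), 985 (G), 984 (D), 952 (E), 943 (F)
Winners (3 units): H, G, D.
Clearing price = highest rejected bid = $952.
E does not win → pays $0.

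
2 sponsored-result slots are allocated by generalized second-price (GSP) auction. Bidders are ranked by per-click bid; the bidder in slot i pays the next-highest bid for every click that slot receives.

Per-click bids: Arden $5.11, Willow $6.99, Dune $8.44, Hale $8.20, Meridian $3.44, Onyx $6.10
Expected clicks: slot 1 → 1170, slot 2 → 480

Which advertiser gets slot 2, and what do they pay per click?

Hale; $6.99 per click

Ranked by bid: $8.44 (Dune) > $8.20 (Hale) > $6.99 (Willow) > …
Slot 2 goes to the second-ranked bidder, Hale, who pays the next bid down: $6.99/click.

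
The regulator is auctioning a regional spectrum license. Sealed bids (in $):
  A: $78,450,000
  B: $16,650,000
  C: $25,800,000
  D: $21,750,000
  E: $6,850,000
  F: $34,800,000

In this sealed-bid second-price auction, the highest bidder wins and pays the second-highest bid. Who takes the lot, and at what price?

A pays $34,800,000

Sorting bids: 78,450,000 (A) > 34,800,000 (F) > 25,800,000 (C) > 21,750,000 (D) > 16,650,000 (B) > 6,850,000 (E)
Second-price: A pays F's bid of $34,800,000.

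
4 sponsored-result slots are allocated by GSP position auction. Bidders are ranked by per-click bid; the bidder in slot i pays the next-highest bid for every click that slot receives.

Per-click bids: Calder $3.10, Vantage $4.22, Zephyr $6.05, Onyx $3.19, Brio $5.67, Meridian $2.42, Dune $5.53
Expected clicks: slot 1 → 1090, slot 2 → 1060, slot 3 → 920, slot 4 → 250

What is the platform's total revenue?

Per-click bids in order: $6.05 (Zephyr) > $5.67 (Brio) > $5.53 (Dune) > $4.22 (Vantage) > $3.19 (Onyx) > …
Slot 1: Zephyr pays $5.67 × 1090 = $6180.30
Slot 2: Brio pays $5.53 × 1060 = $5861.80
Slot 3: Dune pays $4.22 × 920 = $3882.40
Slot 4: Vantage pays $3.19 × 250 = $797.50
Total = $16722.00

Total revenue: $16722.00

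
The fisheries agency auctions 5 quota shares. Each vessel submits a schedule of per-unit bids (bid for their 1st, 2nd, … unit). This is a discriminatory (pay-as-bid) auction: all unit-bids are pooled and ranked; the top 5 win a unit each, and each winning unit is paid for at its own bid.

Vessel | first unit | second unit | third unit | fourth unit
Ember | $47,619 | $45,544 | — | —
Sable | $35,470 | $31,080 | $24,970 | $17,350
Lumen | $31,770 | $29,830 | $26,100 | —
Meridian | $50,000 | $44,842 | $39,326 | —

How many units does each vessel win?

All unit-bids, highest first — top 5: 50,000 (Meridian-1), 47,619 (Ember-1), 45,544 (Ember-2), 44,842 (Meridian-2), 39,326 (Meridian-3)
Next rejected bid: $35,470 (not a price — pay-as-bid).
Allocation: Ember 2, Meridian 3.

Ember 2, Meridian 3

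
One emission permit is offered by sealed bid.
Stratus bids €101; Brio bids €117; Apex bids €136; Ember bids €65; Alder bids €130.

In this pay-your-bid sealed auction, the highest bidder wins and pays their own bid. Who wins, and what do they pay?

Apex pays €136

Bids ranked: 136 (Apex) > 130 (Alder) > 117 (Brio) > 101 (Stratus) > 65 (Ember)
First-price: Apex pays what they bid, €136.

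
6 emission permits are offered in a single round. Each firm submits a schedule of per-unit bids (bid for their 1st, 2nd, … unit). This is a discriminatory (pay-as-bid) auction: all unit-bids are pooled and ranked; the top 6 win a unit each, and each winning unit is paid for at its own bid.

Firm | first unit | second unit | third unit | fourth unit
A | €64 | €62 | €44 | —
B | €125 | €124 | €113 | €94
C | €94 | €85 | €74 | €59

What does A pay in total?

Merging the schedules and taking the best 6: 125 (B-1), 124 (B-2), 113 (B-3), 94 (B-4), 94 (C-1), 85 (C-2)
Next rejected bid: €74 (not a price — pay-as-bid).
A wins no units.

A pays €0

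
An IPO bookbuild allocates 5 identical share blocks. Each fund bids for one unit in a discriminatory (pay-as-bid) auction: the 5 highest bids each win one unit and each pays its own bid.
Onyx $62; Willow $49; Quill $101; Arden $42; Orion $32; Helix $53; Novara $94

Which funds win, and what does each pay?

Bids ranked high→low: 101 (Quill), 94 (Novara), 62 (Onyx), 53 (Helix), 49 (Willow), 42 (Arden), 32 (Orion)
The 5 highest are Quill, Novara, Onyx, Helix, Willow.
Each winner pays its own bid: Quill $101, Novara $94, Onyx $62, Helix $53, Willow $49.

Quill $101, Novara $94, Onyx $62, Helix $53, Willow $49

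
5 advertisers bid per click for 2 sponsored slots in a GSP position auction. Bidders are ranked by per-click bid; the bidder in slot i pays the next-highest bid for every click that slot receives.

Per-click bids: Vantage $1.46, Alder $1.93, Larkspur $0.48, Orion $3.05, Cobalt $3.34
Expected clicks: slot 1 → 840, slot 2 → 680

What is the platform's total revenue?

Total revenue: $3874.40

Ranked by bid: $3.34 (Cobalt) > $3.05 (Orion) > $1.93 (Alder) > …
Slot 1: Cobalt pays $3.05 × 840 = $2562.00
Slot 2: Orion pays $1.93 × 680 = $1312.40
Total = $3874.40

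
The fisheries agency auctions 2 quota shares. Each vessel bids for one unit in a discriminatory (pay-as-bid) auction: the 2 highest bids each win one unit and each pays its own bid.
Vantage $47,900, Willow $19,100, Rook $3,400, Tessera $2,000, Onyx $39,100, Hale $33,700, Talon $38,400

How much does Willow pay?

Willow pays $0

Ordering the bids: 47,900 (Vantage), 39,100 (Onyx), 38,400 (Talon), 33,700 (Hale), …
Top 2: Vantage, Onyx.
Willow does not win → $0.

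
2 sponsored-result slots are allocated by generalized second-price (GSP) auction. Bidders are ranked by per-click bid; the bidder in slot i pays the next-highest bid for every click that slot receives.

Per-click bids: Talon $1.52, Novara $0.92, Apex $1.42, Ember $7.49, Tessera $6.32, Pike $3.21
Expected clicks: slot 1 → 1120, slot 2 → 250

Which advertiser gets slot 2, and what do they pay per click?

Tessera; $3.21 per click

Per-click bids in order: $7.49 (Ember) > $6.32 (Tessera) > $3.21 (Pike) > …
Slot 2 goes to the second-ranked bidder, Tessera, who pays the next bid down: $3.21/click.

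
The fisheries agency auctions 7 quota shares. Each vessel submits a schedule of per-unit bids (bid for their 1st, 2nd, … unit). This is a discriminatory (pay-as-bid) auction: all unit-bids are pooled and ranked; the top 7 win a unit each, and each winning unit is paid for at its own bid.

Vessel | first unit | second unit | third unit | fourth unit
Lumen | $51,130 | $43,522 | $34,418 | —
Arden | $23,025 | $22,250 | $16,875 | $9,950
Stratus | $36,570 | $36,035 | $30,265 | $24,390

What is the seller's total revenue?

Total revenue: $256,330

Pooled unit-bids ranked (top 7): 51,130 (Lumen-1), 43,522 (Lumen-2), 36,570 (Stratus-1), 36,035 (Stratus-2), 34,418 (Lumen-3), 30,265 (Stratus-3), 24,390 (Stratus-4)
Next rejected bid: $23,025 (not a price — pay-as-bid).
Each winning unit pays its own bid.
Revenue = 51,130 + 43,522 + 36,570 + 36,035 + 34,418 + 30,265 + 24,390 = $256,330.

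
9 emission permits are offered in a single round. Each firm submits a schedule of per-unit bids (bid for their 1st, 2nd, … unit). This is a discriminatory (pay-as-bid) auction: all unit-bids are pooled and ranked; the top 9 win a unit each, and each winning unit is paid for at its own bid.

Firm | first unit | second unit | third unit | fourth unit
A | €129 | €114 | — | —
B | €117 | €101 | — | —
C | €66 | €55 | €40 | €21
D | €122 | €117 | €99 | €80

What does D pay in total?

Pooled unit-bids ranked (top 9): 129 (A-1), 122 (D-1), 117 (B-1), 117 (D-2), 114 (A-2), 101 (B-2), 99 (D-3), 80 (D-4), 66 (C-1)
Next rejected bid: €55 (not a price — pay-as-bid).
D's winning unit-bids: 122 + 117 + 99 + 80 = €418.

D pays €418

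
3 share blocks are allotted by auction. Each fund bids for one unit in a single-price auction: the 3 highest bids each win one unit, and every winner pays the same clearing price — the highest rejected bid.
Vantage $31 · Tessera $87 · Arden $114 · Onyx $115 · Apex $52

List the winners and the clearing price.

Onyx, Arden, Tessera; each pays $52

Ordering the bids: 115 (Onyx), 114 (Arden), 87 (Tessera), 52 (Apex), 31 (Vantage)
Top 3: Onyx, Arden, Tessera.
Highest unsuccessful bid: $52 → clearing price.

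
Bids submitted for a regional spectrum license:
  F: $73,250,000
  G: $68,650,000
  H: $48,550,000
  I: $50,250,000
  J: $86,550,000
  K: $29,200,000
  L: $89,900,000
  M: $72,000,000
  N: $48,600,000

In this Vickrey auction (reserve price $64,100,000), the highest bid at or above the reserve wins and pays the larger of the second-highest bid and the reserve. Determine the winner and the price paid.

Rule: the highest bid at or above the reserve wins and pays the larger of the second-highest bid and the reserve.
Bids in order: 89,900,000 (L) > 86,550,000 (J) > 73,250,000 (F) > 72,000,000 (M) > 68,650,000 (G) > 50,250,000 (I) > …
Highest eligible bid: L at $89,900,000.
max(second-highest $86,550,000, reserve $64,100,000) = $86,550,000; the reserve does not bind.

L pays $86,550,000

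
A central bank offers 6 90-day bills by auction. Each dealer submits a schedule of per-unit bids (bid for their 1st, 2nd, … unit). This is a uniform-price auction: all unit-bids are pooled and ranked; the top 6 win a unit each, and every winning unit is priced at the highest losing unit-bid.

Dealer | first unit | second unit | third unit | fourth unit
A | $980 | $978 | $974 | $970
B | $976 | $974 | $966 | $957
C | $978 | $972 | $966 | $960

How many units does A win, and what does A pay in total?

A: 3 units, pays $2,916

Pooled unit-bids ranked (top 6): 980 (A-1), 978 (A-2), 978 (C-1), 976 (B-1), 974 (A-3), 974 (B-2)
The (k+1)-th unit-bid is $972.
A wins 3 unit(s) at $972 each.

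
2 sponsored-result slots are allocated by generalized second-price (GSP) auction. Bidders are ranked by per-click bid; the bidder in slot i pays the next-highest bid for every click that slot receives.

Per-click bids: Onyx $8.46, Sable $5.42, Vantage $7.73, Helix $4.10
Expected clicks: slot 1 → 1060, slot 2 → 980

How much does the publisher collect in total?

Per-click bids in order: $8.46 (Onyx) > $7.73 (Vantage) > $5.42 (Sable) > …
Slot 1: Onyx pays $7.73 × 1060 = $8193.80
Slot 2: Vantage pays $5.42 × 980 = $5311.60
Total = $13505.40

Total revenue: $13505.40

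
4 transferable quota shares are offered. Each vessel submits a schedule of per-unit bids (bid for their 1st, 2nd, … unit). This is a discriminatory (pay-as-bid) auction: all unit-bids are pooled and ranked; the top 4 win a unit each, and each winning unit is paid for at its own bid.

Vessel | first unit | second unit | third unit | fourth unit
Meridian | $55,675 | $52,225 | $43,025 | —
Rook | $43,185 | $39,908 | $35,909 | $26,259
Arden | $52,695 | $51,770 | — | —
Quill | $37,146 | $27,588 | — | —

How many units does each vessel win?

All unit-bids, highest first — top 4: 55,675 (Meridian-1), 52,695 (Arden-1), 52,225 (Meridian-2), 51,770 (Arden-2)
Next rejected bid: $43,185 (not a price — pay-as-bid).
Allocation: Arden 2, Meridian 2.

Arden 2, Meridian 2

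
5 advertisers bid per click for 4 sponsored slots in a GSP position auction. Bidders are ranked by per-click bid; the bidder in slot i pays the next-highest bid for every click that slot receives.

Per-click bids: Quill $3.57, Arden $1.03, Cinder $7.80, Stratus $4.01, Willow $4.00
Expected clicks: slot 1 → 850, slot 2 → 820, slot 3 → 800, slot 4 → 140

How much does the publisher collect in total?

Total revenue: $9688.70

Sorting advertisers: $7.80 (Cinder) > $4.01 (Stratus) > $4.00 (Willow) > $3.57 (Quill) > $1.03 (Arden)
Slot 1: Cinder pays $4.01 × 850 = $3408.50
Slot 2: Stratus pays $4.00 × 820 = $3280.00
Slot 3: Willow pays $3.57 × 800 = $2856.00
Slot 4: Quill pays $1.03 × 140 = $144.20
Total = $9688.70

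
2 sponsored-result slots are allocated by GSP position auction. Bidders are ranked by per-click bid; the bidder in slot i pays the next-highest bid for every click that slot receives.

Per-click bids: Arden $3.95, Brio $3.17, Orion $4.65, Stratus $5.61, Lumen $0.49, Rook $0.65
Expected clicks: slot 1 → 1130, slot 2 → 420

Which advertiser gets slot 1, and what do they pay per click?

Sorting advertisers: $5.61 (Stratus) > $4.65 (Orion) > $3.95 (Arden) > …
Slot 1 goes to the first-ranked bidder, Stratus, who pays the next bid down: $4.65/click.

Stratus; $4.65 per click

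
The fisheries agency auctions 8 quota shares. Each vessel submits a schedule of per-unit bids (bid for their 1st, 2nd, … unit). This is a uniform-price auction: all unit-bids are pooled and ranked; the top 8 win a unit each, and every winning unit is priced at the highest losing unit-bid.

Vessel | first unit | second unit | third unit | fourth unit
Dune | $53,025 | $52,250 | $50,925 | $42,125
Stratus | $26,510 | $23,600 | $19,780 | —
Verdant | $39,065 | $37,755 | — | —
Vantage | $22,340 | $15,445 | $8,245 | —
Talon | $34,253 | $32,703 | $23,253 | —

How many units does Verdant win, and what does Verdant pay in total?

Pooled unit-bids ranked (top 8): 53,025 (Dune-1), 52,250 (Dune-2), 50,925 (Dune-3), 42,125 (Dune-4), 39,065 (Verdant-1), 37,755 (Verdant-2), 34,253 (Talon-1), 32,703 (Talon-2)
The (k+1)-th unit-bid is $26,510.
Verdant wins 2 unit(s) at $26,510 each.

Verdant: 2 units, pays $53,020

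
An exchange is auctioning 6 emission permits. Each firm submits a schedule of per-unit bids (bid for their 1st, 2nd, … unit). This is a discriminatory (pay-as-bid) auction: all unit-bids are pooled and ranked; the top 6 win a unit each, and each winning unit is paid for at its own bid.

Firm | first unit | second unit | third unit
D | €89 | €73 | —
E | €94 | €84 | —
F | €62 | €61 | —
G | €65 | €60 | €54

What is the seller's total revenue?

All unit-bids, highest first — top 6: 94 (E-1), 89 (D-1), 84 (E-2), 73 (D-2), 65 (G-1), 62 (F-1)
Next rejected bid: €61 (not a price — pay-as-bid).
Each winning unit pays its own bid.
Revenue = 94 + 89 + 84 + 73 + 65 + 62 = €467.

Total revenue: €467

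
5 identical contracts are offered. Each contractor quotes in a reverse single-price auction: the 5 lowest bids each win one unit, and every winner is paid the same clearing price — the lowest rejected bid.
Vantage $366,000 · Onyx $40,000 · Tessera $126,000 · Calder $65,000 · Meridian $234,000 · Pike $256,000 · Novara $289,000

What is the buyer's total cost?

Sorting: 40,000 (Onyx), 65,000 (Calder), 126,000 (Tessera), 234,000 (Meridian), 256,000 (Pike), 289,000 (Novara), 366,000 (Vantage)
Winners (5 units): Onyx, Calder, Tessera, Meridian, Pike.
Clearing price = lowest rejected bid = $289,000.
Total cost = 5 × $289,000 = $1,445,000.

Total cost: $1,445,000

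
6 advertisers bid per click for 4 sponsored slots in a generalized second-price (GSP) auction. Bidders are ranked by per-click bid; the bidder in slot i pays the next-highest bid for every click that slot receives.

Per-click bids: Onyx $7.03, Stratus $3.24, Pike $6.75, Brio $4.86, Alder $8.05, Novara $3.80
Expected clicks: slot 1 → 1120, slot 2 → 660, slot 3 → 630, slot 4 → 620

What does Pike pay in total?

Pike pays $3061.80

Ranked by bid: $8.05 (Alder) > $7.03 (Onyx) > $6.75 (Pike) > $4.86 (Brio) > $3.80 (Novara) > …
Pike holds slot 3 → pays next bid $4.86 × 630 clicks = $3061.80.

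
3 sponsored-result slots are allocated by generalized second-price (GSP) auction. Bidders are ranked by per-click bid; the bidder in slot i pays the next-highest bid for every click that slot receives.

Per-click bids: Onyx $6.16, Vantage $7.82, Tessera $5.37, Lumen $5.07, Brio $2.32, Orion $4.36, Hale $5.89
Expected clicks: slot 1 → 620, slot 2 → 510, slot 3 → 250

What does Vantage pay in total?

Vantage pays $3819.20

Sorting advertisers: $7.82 (Vantage) > $6.16 (Onyx) > $5.89 (Hale) > $5.37 (Tessera) > …
Vantage holds slot 1 → pays next bid $6.16 × 620 clicks = $3819.20.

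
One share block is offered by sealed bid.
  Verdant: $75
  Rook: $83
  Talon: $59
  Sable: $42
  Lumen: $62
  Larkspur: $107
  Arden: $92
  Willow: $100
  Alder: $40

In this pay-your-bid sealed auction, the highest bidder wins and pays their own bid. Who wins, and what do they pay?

Pay-your-bid sealed auction: the highest bidder wins and pays their own bid.
Bids ranked: 107 (Larkspur) > 100 (Willow) > 92 (Arden) > 83 (Rook) > 75 (Verdant) > 62 (Lumen) > …
Larkspur has the highest bid and pays exactly that: $107.

Larkspur pays $107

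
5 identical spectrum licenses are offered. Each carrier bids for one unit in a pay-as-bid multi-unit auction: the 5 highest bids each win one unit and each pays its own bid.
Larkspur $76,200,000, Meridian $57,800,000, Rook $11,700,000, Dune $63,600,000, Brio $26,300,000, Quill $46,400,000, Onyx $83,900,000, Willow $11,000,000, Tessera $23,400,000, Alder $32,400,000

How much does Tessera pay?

Tessera pays $0

Ordering the bids: 83,900,000 (Onyx), 76,200,000 (Larkspur), 63,600,000 (Dune), 57,800,000 (Meridian), 46,400,000 (Quill), 32,400,000 (Alder), 26,300,000 (Brio), …
Top 5: Onyx, Larkspur, Dune, Meridian, Quill.
Tessera does not win → $0.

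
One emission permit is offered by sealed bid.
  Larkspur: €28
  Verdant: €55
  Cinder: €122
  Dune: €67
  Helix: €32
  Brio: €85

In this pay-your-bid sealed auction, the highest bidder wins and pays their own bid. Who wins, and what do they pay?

Cinder pays €122

Bids in order: 122 (Cinder) > 85 (Brio) > 67 (Dune) > 55 (Verdant) > 32 (Helix) > 28 (Larkspur)
First-price: Cinder pays what they bid, €122.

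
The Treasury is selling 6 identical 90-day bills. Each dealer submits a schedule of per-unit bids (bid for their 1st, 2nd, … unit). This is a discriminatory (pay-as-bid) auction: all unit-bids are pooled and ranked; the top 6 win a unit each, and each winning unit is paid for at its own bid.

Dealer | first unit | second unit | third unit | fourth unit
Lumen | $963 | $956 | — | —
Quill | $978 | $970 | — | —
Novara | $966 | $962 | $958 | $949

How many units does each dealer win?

Pooled unit-bids ranked (top 6): 978 (Quill-1), 970 (Quill-2), 966 (Novara-1), 963 (Lumen-1), 962 (Novara-2), 958 (Novara-3)
Next rejected bid: $956 (not a price — pay-as-bid).
Allocation: Lumen 1, Novara 3, Quill 2.

Lumen 1, Novara 3, Quill 2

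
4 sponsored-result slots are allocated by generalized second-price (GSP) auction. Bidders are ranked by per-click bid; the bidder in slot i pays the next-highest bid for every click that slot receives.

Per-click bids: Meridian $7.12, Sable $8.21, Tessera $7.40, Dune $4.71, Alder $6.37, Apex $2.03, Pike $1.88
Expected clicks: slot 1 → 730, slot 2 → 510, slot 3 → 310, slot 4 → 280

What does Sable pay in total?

Ranked by bid: $8.21 (Sable) > $7.40 (Tessera) > $7.12 (Meridian) > $6.37 (Alder) > $4.71 (Dune) > …
Sable holds slot 1 → pays next bid $7.40 × 730 clicks = $5402.00.

Sable pays $5402.00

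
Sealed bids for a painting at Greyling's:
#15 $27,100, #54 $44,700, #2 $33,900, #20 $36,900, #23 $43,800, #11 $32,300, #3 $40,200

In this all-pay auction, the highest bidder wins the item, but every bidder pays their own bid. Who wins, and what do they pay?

All-pay auction: the highest bidder wins the item, but every bidder pays their own bid.
Bids ranked: 44,700 (#54) > 43,800 (#23) > 40,200 (#3) > 36,900 (#20) > 33,900 (#2) > 32,300 (#11) > …
#54 wins with the top bid; all bids are sunk regardless.

#54 pays $44,700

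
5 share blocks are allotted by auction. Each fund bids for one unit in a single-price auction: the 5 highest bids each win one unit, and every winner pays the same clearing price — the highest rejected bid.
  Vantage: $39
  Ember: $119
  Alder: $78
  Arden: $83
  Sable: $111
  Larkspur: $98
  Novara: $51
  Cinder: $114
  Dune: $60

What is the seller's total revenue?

Total revenue: $390

Sorting: 119 (Ember), 114 (Cinder), 111 (Sable), 98 (Larkspur), 83 (Arden), 78 (Alder), 60 (Dune), …
The 5 highest are Ember, Cinder, Sable, Larkspur, Arden.
Highest unsuccessful bid: $78 → clearing price.
Total revenue = 5 × $78 = $390.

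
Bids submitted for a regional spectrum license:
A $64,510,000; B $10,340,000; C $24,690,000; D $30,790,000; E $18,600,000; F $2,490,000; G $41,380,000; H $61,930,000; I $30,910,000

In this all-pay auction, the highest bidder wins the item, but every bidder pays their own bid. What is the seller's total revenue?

Total revenue: $285,640,000

Rule: the highest bidder wins the item, but every bidder pays their own bid.
Sorting bids: 64,510,000 (A) > 61,930,000 (H) > 41,380,000 (G) > 30,910,000 (I) > 30,790,000 (D) > 24,690,000 (C) > …
Every bidder forfeits their bid regardless of winning.
Revenue = 64,510,000 + 10,340,000 + 24,690,000 + 30,790,000 + 18,600,000 + 2,490,000 + 41,380,000 + 61,930,000 + 30,910,000 = $285,640,000.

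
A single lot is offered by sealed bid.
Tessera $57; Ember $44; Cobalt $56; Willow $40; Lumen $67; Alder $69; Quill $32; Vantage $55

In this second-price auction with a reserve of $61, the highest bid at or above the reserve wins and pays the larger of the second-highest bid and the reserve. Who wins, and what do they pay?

Rule: the highest bid at or above the reserve wins and pays the larger of the second-highest bid and the reserve.
Bids in order: 69 (Alder) > 67 (Lumen) > 57 (Tessera) > 56 (Cobalt) > 55 (Vantage) > 44 (Ember) > …
Alder has the top bid at or above the reserve ($69).
Second-highest bid $67 exceeds the reserve $61 → payment $67.

Alder pays $67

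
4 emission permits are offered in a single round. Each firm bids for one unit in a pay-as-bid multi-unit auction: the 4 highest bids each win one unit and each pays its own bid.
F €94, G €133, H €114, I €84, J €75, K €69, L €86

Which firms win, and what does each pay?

Bids ranked high→low: 133 (G), 114 (H), 94 (F), 86 (L), 84 (I), 75 (J), …
Winners (4 units): G, H, F, L.
Each winner pays its own bid: G €133, H €114, F €94, L €86.

G €133, H €114, F €94, L €86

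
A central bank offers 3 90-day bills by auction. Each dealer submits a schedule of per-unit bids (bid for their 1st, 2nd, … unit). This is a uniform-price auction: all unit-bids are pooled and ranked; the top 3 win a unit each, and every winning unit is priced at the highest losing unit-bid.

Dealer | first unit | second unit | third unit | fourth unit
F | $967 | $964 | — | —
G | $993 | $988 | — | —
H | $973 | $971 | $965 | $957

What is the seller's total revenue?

Total revenue: $2,913

All unit-bids, highest first — top 3: 993 (G-1), 988 (G-2), 973 (H-1)
The (k+1)-th unit-bid is $971.
Allocation: G 2, H 1. Every unit priced at $971.
Revenue = 3 × 971 = $2,913.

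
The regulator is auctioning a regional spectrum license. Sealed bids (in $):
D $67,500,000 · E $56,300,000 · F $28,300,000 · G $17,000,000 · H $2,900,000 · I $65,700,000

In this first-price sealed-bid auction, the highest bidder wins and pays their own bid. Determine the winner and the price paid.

D pays $67,500,000

Bids in order: 67,500,000 (D) > 65,700,000 (I) > 56,300,000 (E) > 28,300,000 (F) > 17,000,000 (G) > 2,900,000 (H)
D has the highest bid and pays exactly that: $67,500,000.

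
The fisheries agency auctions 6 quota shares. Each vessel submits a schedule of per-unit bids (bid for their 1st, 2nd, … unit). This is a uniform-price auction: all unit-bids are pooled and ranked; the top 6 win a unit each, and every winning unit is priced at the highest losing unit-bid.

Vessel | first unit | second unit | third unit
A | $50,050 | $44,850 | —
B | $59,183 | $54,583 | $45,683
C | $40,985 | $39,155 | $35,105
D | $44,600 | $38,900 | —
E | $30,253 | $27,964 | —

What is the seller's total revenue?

Total revenue: $245,910

Pooled unit-bids ranked (top 6): 59,183 (B-1), 54,583 (B-2), 50,050 (A-1), 45,683 (B-3), 44,850 (A-2), 44,600 (D-1)
The (k+1)-th unit-bid is $40,985.
Allocation: A 2, B 3, D 1. Every unit priced at $40,985.
Revenue = 6 × 40,985 = $245,910.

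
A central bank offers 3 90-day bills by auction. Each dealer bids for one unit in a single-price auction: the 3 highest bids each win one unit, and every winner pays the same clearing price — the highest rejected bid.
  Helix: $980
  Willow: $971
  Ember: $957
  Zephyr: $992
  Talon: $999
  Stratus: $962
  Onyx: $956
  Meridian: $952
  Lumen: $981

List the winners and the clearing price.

Talon, Zephyr, Lumen; each pays $980

Sorting: 999 (Talon), 992 (Zephyr), 981 (Lumen), 980 (Helix), 971 (Willow), …
Winners (3 units): Talon, Zephyr, Lumen.
Clearing price = highest rejected bid = $980.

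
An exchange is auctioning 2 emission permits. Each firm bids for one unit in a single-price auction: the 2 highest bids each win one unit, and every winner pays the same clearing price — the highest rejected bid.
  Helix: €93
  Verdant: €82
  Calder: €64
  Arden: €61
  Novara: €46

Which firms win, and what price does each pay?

Ordering the bids: 93 (Helix), 82 (Verdant), 64 (Calder), 61 (Arden), …
Winners (2 units): Helix, Verdant.
First losing bid is Calder's €64, which sets the uniform price.

Helix, Verdant; each pays €64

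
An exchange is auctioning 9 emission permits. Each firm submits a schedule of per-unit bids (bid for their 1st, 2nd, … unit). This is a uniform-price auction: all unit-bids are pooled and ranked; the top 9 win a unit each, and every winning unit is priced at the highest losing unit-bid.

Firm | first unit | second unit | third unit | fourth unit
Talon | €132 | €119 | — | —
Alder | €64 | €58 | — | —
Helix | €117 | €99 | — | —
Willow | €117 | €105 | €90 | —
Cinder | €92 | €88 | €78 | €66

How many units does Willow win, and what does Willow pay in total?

Pooled unit-bids ranked (top 9): 132 (Talon-1), 119 (Talon-2), 117 (Helix-1), 117 (Willow-1), 105 (Willow-2), 99 (Helix-2), 92 (Cinder-1), 90 (Willow-3), 88 (Cinder-2)
Highest rejected unit-bid = €78.
Willow wins 3 unit(s) at €78 each.

Willow: 3 units, pays €234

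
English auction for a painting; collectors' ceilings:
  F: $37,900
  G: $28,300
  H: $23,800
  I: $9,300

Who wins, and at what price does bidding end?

Limits in order: 37,900 (F) > 28,300 (G) > 23,800 (H) > 9,300 (I)
G is the last rival to drop out, at $28,300; F remains and wins at that price.

F wins at $28,300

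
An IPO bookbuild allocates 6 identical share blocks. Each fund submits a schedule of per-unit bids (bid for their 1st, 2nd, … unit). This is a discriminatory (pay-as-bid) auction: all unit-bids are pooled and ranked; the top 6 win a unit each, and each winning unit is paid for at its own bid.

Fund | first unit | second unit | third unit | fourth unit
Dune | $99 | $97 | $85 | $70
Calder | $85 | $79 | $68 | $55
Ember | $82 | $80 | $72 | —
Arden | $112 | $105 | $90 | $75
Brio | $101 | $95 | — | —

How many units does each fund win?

Arden 2, Brio 2, Dune 2

Merging the schedules and taking the best 6: 112 (Arden-1), 105 (Arden-2), 101 (Brio-1), 99 (Dune-1), 97 (Dune-2), 95 (Brio-2)
Next rejected bid: $90 (not a price — pay-as-bid).
Allocation: Arden 2, Brio 2, Dune 2.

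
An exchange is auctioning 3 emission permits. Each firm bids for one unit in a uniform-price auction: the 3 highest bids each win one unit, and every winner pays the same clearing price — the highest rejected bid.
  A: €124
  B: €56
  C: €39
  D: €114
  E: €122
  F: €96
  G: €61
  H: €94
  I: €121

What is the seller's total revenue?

Sorting: 124 (A), 122 (E), 121 (I), 114 (D), 96 (F), …
The 3 highest are A, E, I.
Highest unsuccessful bid: €114 → clearing price.
Total revenue = 3 × €114 = €342.

Total revenue: €342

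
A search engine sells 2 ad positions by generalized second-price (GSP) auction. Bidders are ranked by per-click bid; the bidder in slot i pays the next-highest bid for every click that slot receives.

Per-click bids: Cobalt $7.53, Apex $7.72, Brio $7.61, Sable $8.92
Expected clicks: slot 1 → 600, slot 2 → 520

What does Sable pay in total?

Sable pays $4632.00

Ranked by bid: $8.92 (Sable) > $7.72 (Apex) > $7.61 (Brio) > …
Sable holds slot 1 → pays next bid $7.72 × 600 clicks = $4632.00.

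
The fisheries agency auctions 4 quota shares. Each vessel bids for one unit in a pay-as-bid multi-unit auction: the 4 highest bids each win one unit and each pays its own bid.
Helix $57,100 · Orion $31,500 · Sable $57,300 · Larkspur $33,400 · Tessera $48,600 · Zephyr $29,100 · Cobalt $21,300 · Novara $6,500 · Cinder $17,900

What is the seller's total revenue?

Total revenue: $196,400

Bids ranked high→low: 57,300 (Sable), 57,100 (Helix), 48,600 (Tessera), 33,400 (Larkspur), 31,500 (Orion), 29,100 (Zephyr), …
Winners (4 units): Sable, Helix, Tessera, Larkspur.
Total revenue = 57,300 + 57,100 + 48,600 + 33,400 = $196,400.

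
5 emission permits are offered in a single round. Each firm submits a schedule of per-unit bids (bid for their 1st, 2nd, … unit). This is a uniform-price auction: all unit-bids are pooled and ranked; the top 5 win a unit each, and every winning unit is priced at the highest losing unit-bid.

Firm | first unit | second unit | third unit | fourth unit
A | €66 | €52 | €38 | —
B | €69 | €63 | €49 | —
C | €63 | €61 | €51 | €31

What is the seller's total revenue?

Merging the schedules and taking the best 5: 69 (B-1), 66 (A-1), 63 (B-2), 63 (C-1), 61 (C-2)
First bid not allocated: €52.
Allocation: A 1, B 2, C 2. Every unit priced at €52.
Revenue = 5 × 52 = €260.

Total revenue: €260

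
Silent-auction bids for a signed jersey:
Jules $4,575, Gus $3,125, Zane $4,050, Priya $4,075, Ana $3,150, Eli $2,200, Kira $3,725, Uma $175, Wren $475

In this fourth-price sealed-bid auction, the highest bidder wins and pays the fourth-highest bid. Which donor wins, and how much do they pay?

Rule: the highest bidder wins and pays the fourth-highest bid.
Bids in order: 4,575 (Jules) > 4,075 (Priya) > 4,050 (Zane) > 3,725 (Kira) > 3,150 (Ana) > 3,125 (Gus) > …
Jules wins; payment is bid #4 in the ranking = $3,725.

Jules pays $3,725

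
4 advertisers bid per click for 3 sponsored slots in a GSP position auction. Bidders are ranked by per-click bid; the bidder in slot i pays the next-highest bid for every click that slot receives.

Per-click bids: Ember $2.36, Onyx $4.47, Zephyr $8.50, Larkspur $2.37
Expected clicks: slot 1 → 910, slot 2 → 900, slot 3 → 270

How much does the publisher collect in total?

Total revenue: $6837.90

Per-click bids in order: $8.50 (Zephyr) > $4.47 (Onyx) > $2.37 (Larkspur) > $2.36 (Ember)
Slot 1: Zephyr pays $4.47 × 910 = $4067.70
Slot 2: Onyx pays $2.37 × 900 = $2133.00
Slot 3: Larkspur pays $2.36 × 270 = $637.20
Total = $6837.90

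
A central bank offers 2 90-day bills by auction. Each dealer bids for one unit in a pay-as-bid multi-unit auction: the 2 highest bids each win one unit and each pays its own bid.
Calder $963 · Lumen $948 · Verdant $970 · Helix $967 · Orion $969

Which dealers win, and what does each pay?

Bids ranked high→low: 970 (Verdant), 969 (Orion), 967 (Helix), 963 (Calder), …
Top 2: Verdant, Orion.
Each winner pays its own bid: Verdant $970, Orion $969.

Verdant $970, Orion $969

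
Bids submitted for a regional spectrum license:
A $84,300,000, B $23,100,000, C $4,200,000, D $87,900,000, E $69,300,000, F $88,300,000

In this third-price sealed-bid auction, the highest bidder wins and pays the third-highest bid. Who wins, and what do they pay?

Bids in order: 88,300,000 (F) > 87,900,000 (D) > 84,300,000 (A) > 69,300,000 (E) > 23,100,000 (B) > 4,200,000 (C)
F is highest; pays the third-highest bid, $84,300,000.

F pays $84,300,000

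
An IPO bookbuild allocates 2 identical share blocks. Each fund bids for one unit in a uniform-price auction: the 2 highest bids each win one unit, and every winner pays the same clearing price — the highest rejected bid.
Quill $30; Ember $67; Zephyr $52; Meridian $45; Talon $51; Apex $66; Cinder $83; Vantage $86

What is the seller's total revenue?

Total revenue: $134

Bids ranked high→low: 86 (Vantage), 83 (Cinder), 67 (Ember), 66 (Apex), …
The 2 highest are Vantage, Cinder.
Clearing price = highest rejected bid = $67.
Total revenue = 2 × $67 = $134.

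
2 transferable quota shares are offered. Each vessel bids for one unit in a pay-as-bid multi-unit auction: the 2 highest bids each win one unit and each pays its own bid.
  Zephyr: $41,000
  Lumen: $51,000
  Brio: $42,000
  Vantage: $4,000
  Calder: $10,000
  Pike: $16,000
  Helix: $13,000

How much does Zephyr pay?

Zephyr pays $0

Sorting: 51,000 (Lumen), 42,000 (Brio), 41,000 (Zephyr), 16,000 (Pike), …
The 2 highest are Lumen, Brio.
Zephyr does not win → $0.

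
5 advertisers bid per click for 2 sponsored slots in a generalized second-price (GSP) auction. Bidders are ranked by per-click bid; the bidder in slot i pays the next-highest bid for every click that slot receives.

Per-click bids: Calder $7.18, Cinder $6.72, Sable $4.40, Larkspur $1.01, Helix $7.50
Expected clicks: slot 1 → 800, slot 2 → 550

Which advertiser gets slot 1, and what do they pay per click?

Sorting advertisers: $7.50 (Helix) > $7.18 (Calder) > $6.72 (Cinder) > …
Slot 1 goes to the first-ranked bidder, Helix, who pays the next bid down: $7.18/click.

Helix; $7.18 per click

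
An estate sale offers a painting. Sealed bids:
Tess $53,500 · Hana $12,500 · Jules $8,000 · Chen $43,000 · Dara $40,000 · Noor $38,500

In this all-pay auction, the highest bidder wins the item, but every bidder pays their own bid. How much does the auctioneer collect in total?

Sorting bids: 53,500 (Tess) > 43,000 (Chen) > 40,000 (Dara) > 38,500 (Noor) > 12,500 (Hana) > 8,000 (Jules)
Tess wins with the top bid; all bids are sunk regardless.
Every bidder forfeits their bid regardless of winning.
Revenue = 53,500 + 12,500 + 8,000 + 43,000 + 40,000 + 38,500 = $195,500.

Total revenue: $195,500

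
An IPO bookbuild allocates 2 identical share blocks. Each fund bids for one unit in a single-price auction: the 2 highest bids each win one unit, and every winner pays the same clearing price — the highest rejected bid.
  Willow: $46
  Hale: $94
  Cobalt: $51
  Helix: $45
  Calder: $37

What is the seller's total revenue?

Sorting: 94 (Hale), 51 (Cobalt), 46 (Willow), 45 (Helix), …
The 2 highest are Hale, Cobalt.
Highest unsuccessful bid: $46 → clearing price.
Total revenue = 2 × $46 = $92.

Total revenue: $92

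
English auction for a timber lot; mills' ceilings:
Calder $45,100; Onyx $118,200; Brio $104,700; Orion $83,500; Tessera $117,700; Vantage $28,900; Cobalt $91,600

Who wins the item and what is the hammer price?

Onyx wins at $117,700

Sorting limits: 118,200 (Onyx) > 117,700 (Tessera) > 104,700 (Brio) > 91,600 (Cobalt) > 83,500 (Orion) > 45,100 (Calder) > …
Bidding ends when Tessera exits at $117,700; Onyx takes it.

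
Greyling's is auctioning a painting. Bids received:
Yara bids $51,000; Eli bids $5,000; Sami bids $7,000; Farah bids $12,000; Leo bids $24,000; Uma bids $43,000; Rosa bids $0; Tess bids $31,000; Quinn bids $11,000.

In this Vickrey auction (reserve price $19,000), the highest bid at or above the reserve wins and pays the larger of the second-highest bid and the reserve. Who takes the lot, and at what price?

Yara pays $43,000

Sorting bids: 51,000 (Yara) > 43,000 (Uma) > 31,000 (Tess) > 24,000 (Leo) > 12,000 (Farah) > 11,000 (Quinn) > …
Yara has the top bid at or above the reserve ($51,000).
Second-highest bid $43,000 exceeds the reserve $19,000 → payment $43,000.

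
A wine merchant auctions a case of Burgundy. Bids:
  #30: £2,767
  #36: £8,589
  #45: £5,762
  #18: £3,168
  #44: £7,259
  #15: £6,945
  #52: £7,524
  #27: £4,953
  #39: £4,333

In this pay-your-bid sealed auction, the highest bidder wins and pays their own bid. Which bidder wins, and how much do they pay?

Bids in order: 8,589 (#36) > 7,524 (#52) > 7,259 (#44) > 6,945 (#15) > 5,762 (#45) > 4,953 (#27) > …
First-price: #36 pays what they bid, £8,589.

#36 pays £8,589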